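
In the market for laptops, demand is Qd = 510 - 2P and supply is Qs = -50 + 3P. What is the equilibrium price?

Set Qd = Qs: 510 - 2P = -50 + 3P.
560 = 5P, so P* = 112.
Q* = 510 − 2(112) = 286.

P* = 112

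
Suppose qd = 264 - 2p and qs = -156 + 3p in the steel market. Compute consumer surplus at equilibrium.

Equilibrium: 264 - 2p = -156 + 3p gives p* = 84, q* = 96.
Demand choke price (qd = 0): p = 132.
CS = ½(132 − 84)(96) = 2304.

Consumer surplus = 2304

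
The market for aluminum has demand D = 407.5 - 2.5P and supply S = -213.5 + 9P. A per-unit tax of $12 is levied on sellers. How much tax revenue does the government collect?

Tax revenue = 68730/23

Pre-tax equilibrium: P* = 54, Q* = 272.5.
Tax on sellers shifts supply to S = -213.5 + 9(P − 12) = -321.5 + 9P.
407.5 - 2.5P = -321.5 + 9P gives buyer price Pb = 1458/23; sellers receive Ps = 1458/23 − 12 = 1182/23.
New quantity: Q = 407.5 − 2.5(1458/23) = 11455/46.
Revenue = 12 × 11455/46 = 68730/23.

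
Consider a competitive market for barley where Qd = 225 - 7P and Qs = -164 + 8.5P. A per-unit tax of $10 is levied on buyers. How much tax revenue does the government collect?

Pre-tax equilibrium: P* = 778/31, Q* = 1529/31.
Tax on buyers shifts demand to Qd = 225 − 7(P + 10) = 155 - 7P.
155 - 7P = -164 + 8.5P gives seller price Ps = 638/31; buyers pay Pb = 638/31 + 10 = 948/31.
New quantity: Q = 225 − 7(948/31) = 339/31.
Revenue = 10 × 339/31 = 3390/31.

Tax revenue = 3390/31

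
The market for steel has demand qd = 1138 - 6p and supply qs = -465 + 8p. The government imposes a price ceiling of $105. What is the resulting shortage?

Equilibrium price would be p* = 114.5, so the ceiling at 105 binds.
At p = 105: qd = 1138 − 6(105) = 508, qs = -465 + 8(105) = 375.
Shortage = 508 − 375 = 133.

Shortage = 133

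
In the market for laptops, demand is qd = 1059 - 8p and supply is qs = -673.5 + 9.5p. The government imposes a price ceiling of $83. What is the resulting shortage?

Equilibrium price would be p* = 99, so the ceiling at 83 binds.
At p = 83: qd = 1059 − 8(83) = 395, qs = -673.5 + 9.5(83) = 115.
Shortage = 395 − 115 = 280.

Shortage = 280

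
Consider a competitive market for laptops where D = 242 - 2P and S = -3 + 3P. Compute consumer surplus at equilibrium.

Consumer surplus = 5184

Equilibrium: 242 - 2P = -3 + 3P gives P* = 49, Q* = 144.
Demand choke price (D = 0): P = 121.
CS = ½(121 − 49)(144) = 5184.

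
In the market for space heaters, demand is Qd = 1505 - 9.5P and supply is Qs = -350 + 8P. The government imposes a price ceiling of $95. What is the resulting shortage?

Shortage = 192.5

Equilibrium price would be P* = 106, so the ceiling at 95 binds.
At P = 95: Qd = 1505 − 9.5(95) = 602.5, Qs = -350 + 8(95) = 410.
Shortage = 602.5 − 410 = 192.5.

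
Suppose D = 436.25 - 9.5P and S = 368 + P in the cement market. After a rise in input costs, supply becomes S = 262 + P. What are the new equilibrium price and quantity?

Original equilibrium: P* = 6.5, Q* = 374.5.
New equilibrium: 436.25 - 9.5P = 262 + P, so 174.25 = 10.5P and P' = 697/42; Q' = 436.25 − 9.5(697/42) = 11701/42.

P' = 697/42, Q' = 11701/42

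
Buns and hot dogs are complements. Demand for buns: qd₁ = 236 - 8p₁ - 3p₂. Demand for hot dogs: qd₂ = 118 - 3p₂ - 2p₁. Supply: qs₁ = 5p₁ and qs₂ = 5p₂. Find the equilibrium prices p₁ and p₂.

p₁ = 767/49, p₂ = 531/49

Market 1: 236 - 8p₁ - 3p₂ = 5p₁ → 13p₁ + 3p₂ = 236.
Market 2: 8p₂ + 2p₁ = 118.
Eliminating p₂: 8×(1) − 3×(2) gives 98p₁ = 1534, so p₁ = 767/49.
Back-substitute into (2): p₂ = (118 − 2×767/49) / 8 = 531/49.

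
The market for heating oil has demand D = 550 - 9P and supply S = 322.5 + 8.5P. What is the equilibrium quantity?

Q* = 433

Set D = S: 550 - 9P = 322.5 + 8.5P.
227.5 = 17.5P, so P* = 13.
Q* = 550 − 9(13) = 433.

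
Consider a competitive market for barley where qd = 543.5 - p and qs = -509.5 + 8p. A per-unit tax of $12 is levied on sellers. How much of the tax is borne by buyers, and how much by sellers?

Buyers bear 32/3, sellers bear 4/3

Pre-tax equilibrium: p* = 117, q* = 426.5.
Tax on sellers shifts supply to qs = -509.5 + 8(p − 12) = -605.5 + 8p.
543.5 - p = -605.5 + 8p gives buyer price pb = 383/3; sellers receive ps = 383/3 − 12 = 347/3.
New quantity: q = 543.5 − 1(383/3) = 2495/6.
Buyer burden = 383/3 − 117 = 32/3; seller burden = 117 − 347/3 = 4/3.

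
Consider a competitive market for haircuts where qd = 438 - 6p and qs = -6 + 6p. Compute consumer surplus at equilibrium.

Equilibrium: 438 - 6p = -6 + 6p gives p* = 37, q* = 216.
Demand choke price (qd = 0): p = 73.
CS = ½(73 − 37)(216) = 3888.

Consumer surplus = 3888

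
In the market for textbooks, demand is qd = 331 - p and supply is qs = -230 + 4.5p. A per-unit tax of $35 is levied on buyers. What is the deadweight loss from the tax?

Deadweight loss = 11025/22

Pre-tax equilibrium: p* = 102, q* = 229.
Tax on buyers shifts demand to qd = 331 − 1(p + 35) = 296 - p.
296 - p = -230 + 4.5p gives seller price ps = 1052/11; buyers pay pb = 1052/11 + 35 = 1437/11.
New quantity: q = 331 − 1(1437/11) = 2204/11.
DWL = ½ × 35 × (229 − 2204/11) = 11025/22.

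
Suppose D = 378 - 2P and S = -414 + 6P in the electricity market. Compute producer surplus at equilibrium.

Equilibrium: 378 - 2P = -414 + 6P gives P* = 99, Q* = 180.
Supply starts at P = 69 (where S = 0).
PS = ½(99 − 69)(180) = 2700.

Producer surplus = 2700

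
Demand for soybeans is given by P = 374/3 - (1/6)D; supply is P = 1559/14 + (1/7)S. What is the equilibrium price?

Set the two price expressions equal: 374/3 - (1/6)Q = 1559/14 + (1/7)Q.
559/42 = (13/42)Q, so Q* = 43.
P* = 374/3 − (1/6)(43) = 117.5.

P* = 117.5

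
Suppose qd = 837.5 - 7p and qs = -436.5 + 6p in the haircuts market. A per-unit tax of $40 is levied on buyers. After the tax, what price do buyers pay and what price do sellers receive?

Pre-tax equilibrium: p* = 98, q* = 151.5.
Tax on buyers shifts demand to qd = 837.5 − 7(p + 40) = 557.5 - 7p.
557.5 - 7p = -436.5 + 6p gives seller price ps = 994/13; buyers pay pb = 994/13 + 40 = 1514/13.
New quantity: q = 837.5 − 7(1514/13) = 579/26.

Buyers pay 1514/13, sellers receive 994/13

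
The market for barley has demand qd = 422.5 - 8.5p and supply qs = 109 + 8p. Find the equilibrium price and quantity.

p* = 19, q* = 261

Set qd = qs: 422.5 - 8.5p = 109 + 8p.
313.5 = 16.5p, so p* = 19.
q* = 422.5 − 8.5(19) = 261.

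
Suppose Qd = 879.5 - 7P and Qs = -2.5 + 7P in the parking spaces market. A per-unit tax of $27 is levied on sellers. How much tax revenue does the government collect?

Pre-tax equilibrium: P* = 63, Q* = 438.5.
Tax on sellers shifts supply to Qs = -2.5 + 7(P − 27) = -191.5 + 7P.
879.5 - 7P = -191.5 + 7P gives buyer price Pb = 76.5; sellers receive Ps = 76.5 − 27 = 49.5.
New quantity: Q = 879.5 − 7(76.5) = 344.
Revenue = 27 × 344 = 9288.

Tax revenue = 9288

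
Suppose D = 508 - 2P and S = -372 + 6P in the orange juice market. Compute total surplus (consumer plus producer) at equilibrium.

Equilibrium: 508 - 2P = -372 + 6P gives P* = 110, Q* = 288.
Demand choke price: P = 254; supply starts at P = 62.
CS = ½(254 − 110)(288) = 20736; PS = ½(110 − 62)(288) = 6912.

Total surplus = 27648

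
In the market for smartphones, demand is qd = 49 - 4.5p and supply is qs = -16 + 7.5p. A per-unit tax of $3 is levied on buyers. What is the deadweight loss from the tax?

Pre-tax equilibrium: p* = 65/12, q* = 24.625.
Tax on buyers shifts demand to qd = 49 − 4.5(p + 3) = 35.5 - 4.5p.
35.5 - 4.5p = -16 + 7.5p gives seller price ps = 103/24; buyers pay pb = 103/24 + 3 = 175/24.
New quantity: q = 49 − 4.5(175/24) = 16.1875.
DWL = ½ × 3 × (24.625 − 16.1875) = 12.65625.

Deadweight loss = 12.65625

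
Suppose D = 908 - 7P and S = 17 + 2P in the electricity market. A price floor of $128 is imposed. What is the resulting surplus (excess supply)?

Equilibrium price would be P* = 99, so the floor at 128 binds.
At P = 128: D = 12, S = 273.
Surplus = 273 − 12 = 261.

Surplus = 261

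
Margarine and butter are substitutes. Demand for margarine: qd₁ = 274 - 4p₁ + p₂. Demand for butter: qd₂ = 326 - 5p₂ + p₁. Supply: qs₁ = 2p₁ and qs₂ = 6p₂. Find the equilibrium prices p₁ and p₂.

p₁ = 668/13, p₂ = 446/13

Market 1: 274 - 4p₁ + p₂ = 2p₁ → 6p₁ - p₂ = 274.
Market 2: 11p₂ - p₁ = 326.
Eliminating p₂: 11×(1) + 1×(2) gives 65p₁ = 3340, so p₁ = 668/13.
Back-substitute into (2): p₂ = (326 + 1×668/13) / 11 = 446/13.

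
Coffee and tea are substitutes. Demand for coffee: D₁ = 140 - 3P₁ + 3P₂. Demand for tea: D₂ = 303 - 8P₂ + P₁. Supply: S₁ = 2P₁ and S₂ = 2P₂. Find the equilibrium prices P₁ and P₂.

P₁ = 2309/47, P₂ = 1655/47

Market 1: 140 - 3P₁ + 3P₂ = 2P₁ → 5P₁ - 3P₂ = 140.
Market 2: 10P₂ - P₁ = 303.
Eliminating P₂: 10×(1) + 3×(2) gives 47P₁ = 2309, so P₁ = 2309/47.
Back-substitute into (2): P₂ = (303 + 1×2309/47) / 10 = 1655/47.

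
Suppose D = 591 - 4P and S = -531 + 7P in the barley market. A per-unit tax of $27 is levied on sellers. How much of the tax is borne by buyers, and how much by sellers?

Buyers bear 189/11, sellers bear 108/11

Pre-tax equilibrium: P* = 102, Q* = 183.
Tax on sellers shifts supply to S = -531 + 7(P − 27) = -720 + 7P.
591 - 4P = -720 + 7P gives buyer price Pb = 1311/11; sellers receive Ps = 1311/11 − 27 = 1014/11.
New quantity: Q = 591 − 4(1311/11) = 1257/11.
Buyer burden = 1311/11 − 102 = 189/11; seller burden = 102 − 1014/11 = 108/11.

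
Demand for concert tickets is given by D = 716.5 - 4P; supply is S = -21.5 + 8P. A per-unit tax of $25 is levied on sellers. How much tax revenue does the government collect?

Pre-tax equilibrium: P* = 61.5, Q* = 470.5.
Tax on sellers shifts supply to S = -21.5 + 8(P − 25) = -221.5 + 8P.
716.5 - 4P = -221.5 + 8P gives buyer price Pb = 469/6; sellers receive Ps = 469/6 − 25 = 319/6.
New quantity: Q = 716.5 − 4(469/6) = 2423/6.
Revenue = 25 × 2423/6 = 60575/6.

Tax revenue = 60575/6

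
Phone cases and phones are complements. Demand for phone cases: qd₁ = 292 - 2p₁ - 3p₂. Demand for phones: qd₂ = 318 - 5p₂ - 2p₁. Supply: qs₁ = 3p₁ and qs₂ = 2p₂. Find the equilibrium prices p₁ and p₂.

Market 1: 292 - 2p₁ - 3p₂ = 3p₁ → 5p₁ + 3p₂ = 292.
Market 2: 7p₂ + 2p₁ = 318.
Eliminating p₂: 7×(1) − 3×(2) gives 29p₁ = 1090, so p₁ = 1090/29.
Back-substitute into (2): p₂ = (318 − 2×1090/29) / 7 = 1006/29.

p₁ = 1090/29, p₂ = 1006/29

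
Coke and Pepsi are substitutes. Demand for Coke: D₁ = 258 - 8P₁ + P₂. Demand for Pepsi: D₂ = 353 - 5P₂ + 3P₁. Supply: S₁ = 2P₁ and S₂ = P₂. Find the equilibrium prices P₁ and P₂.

Market 1: 258 - 8P₁ + P₂ = 2P₁ → 10P₁ - P₂ = 258.
Market 2: 6P₂ - 3P₁ = 353.
Eliminating P₂: 6×(1) + 1×(2) gives 57P₁ = 1901, so P₁ = 1901/57.
Back-substitute into (2): P₂ = (353 + 3×1901/57) / 6 = 4304/57.

P₁ = 1901/57, P₂ = 4304/57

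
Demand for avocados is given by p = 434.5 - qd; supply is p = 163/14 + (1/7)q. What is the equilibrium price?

Set the two price expressions equal: 434.5 - q = 163/14 + (1/7)q.
2960/7 = (8/7)q, so q* = 370.
p* = 434.5 − (1)(370) = 64.5.

p* = 64.5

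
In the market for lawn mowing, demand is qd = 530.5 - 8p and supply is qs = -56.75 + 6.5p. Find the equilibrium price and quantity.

Set qd = qs: 530.5 - 8p = -56.75 + 6.5p.
587.25 = 14.5p, so p* = 40.5.
q* = 530.5 − 8(40.5) = 206.5.

p* = 40.5, q* = 206.5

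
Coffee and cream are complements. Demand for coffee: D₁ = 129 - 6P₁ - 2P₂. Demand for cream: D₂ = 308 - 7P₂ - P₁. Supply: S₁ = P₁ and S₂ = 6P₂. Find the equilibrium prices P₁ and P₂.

P₁ = 1061/89, P₂ = 2027/89

Market 1: 129 - 6P₁ - 2P₂ = P₁ → 7P₁ + 2P₂ = 129.
Market 2: 13P₂ + P₁ = 308.
Eliminating P₂: 13×(1) − 2×(2) gives 89P₁ = 1061, so P₁ = 1061/89.
Back-substitute into (2): P₂ = (308 − 1×1061/89) / 13 = 2027/89.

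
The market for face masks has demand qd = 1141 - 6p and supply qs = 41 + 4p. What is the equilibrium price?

Set qd = qs: 1141 - 6p = 41 + 4p.
1100 = 10p, so p* = 110.
q* = 1141 − 6(110) = 481.

p* = 110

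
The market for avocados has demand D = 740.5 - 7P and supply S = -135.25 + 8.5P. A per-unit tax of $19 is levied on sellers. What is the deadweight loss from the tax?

Deadweight loss = 42959/62

Pre-tax equilibrium: P* = 56.5, Q* = 345.
Tax on sellers shifts supply to S = -135.25 + 8.5(P − 19) = -296.75 + 8.5P.
740.5 - 7P = -296.75 + 8.5P gives buyer price Pb = 4149/62; sellers receive Ps = 4149/62 − 19 = 2971/62.
New quantity: Q = 740.5 − 7(4149/62) = 8434/31.
DWL = ½ × 19 × (345 − 8434/31) = 42959/62.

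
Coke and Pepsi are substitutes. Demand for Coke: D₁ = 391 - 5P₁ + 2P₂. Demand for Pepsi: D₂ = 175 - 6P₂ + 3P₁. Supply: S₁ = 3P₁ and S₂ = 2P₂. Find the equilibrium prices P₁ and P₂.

Market 1: 391 - 5P₁ + 2P₂ = 3P₁ → 8P₁ - 2P₂ = 391.
Market 2: 8P₂ - 3P₁ = 175.
Eliminating P₂: 8×(1) + 2×(2) gives 58P₁ = 3478, so P₁ = 1739/29.
Back-substitute into (2): P₂ = (175 + 3×1739/29) / 8 = 2573/58.

P₁ = 1739/29, P₂ = 2573/58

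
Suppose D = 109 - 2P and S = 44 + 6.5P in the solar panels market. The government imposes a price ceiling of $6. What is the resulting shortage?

Equilibrium price would be P* = 130/17, so the ceiling at 6 binds.
At P = 6: D = 109 − 2(6) = 97, S = 44 + 6.5(6) = 83.
Shortage = 97 − 83 = 14.

Shortage = 14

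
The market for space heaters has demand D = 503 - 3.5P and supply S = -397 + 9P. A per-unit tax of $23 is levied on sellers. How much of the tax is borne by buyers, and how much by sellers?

Pre-tax equilibrium: P* = 72, Q* = 251.
Tax on sellers shifts supply to S = -397 + 9(P − 23) = -604 + 9P.
503 - 3.5P = -604 + 9P gives buyer price Pb = 88.56; sellers receive Ps = 88.56 − 23 = 65.56.
New quantity: Q = 503 − 3.5(88.56) = 193.04.
Buyer burden = 88.56 − 72 = 16.56; seller burden = 72 − 65.56 = 6.44.

Buyers bear $16.56, sellers bear $6.44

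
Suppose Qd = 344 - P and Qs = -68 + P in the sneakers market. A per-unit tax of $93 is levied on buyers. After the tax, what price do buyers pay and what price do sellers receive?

Buyers pay $252.5, sellers receive $159.5

Pre-tax equilibrium: P* = 206, Q* = 138.
Tax on buyers shifts demand to Qd = 344 − 1(P + 93) = 251 - P.
251 - P = -68 + P gives seller price Ps = 159.5; buyers pay Pb = 159.5 + 93 = 252.5.
New quantity: Q = 344 − 1(252.5) = 91.5.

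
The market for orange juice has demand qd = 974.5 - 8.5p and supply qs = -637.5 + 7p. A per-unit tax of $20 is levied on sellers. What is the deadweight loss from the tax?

Deadweight loss = 23800/31

Pre-tax equilibrium: p* = 104, q* = 90.5.
Tax on sellers shifts supply to qs = -637.5 + 7(p − 20) = -777.5 + 7p.
974.5 - 8.5p = -777.5 + 7p gives buyer price pb = 3504/31; sellers receive ps = 3504/31 − 20 = 2884/31.
New quantity: q = 974.5 − 8.5(3504/31) = 851/62.
DWL = ½ × 20 × (90.5 − 851/62) = 23800/31.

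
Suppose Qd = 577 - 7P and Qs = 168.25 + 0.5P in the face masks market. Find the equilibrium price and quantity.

Set Qd = Qs: 577 - 7P = 168.25 + 0.5P.
408.75 = 7.5P, so P* = 54.5.
Q* = 577 − 7(54.5) = 195.5.

P* = 54.5, Q* = 195.5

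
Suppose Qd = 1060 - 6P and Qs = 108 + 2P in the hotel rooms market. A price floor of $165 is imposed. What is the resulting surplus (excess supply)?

Equilibrium price would be P* = 119, so the floor at 165 binds.
At P = 165: Qd = 70, Qs = 438.
Surplus = 438 − 70 = 368.

Surplus = 368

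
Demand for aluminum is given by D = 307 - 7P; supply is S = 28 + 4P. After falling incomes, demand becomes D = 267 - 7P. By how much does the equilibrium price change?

ΔP = -40/11

Original equilibrium: P* = 279/11, Q* = 1424/11.
New equilibrium: 267 - 7P = 28 + 4P, so 239 = 11P and P' = 239/11; Q' = 267 − 7(239/11) = 1264/11.
Change in price: 239/11 − 279/11 = -40/11.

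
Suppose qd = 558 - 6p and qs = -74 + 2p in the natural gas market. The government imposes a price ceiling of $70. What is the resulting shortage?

Equilibrium price would be p* = 79, so the ceiling at 70 binds.
At p = 70: qd = 558 − 6(70) = 138, qs = -74 + 2(70) = 66.
Shortage = 138 − 66 = 72.

Shortage = 72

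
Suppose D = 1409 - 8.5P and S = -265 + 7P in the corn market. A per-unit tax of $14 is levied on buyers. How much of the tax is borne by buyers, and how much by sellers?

Buyers bear 196/31, sellers bear 238/31

Pre-tax equilibrium: P* = 108, Q* = 491.
Tax on buyers shifts demand to D = 1409 − 8.5(P + 14) = 1290 - 8.5P.
1290 - 8.5P = -265 + 7P gives seller price Ps = 3110/31; buyers pay Pb = 3110/31 + 14 = 3544/31.
New quantity: Q = 1409 − 8.5(3544/31) = 13555/31.
Buyer burden = 3544/31 − 108 = 196/31; seller burden = 108 − 3110/31 = 238/31.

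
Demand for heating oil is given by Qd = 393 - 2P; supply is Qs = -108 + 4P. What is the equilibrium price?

Set Qd = Qs: 393 - 2P = -108 + 4P.
501 = 6P, so P* = 83.5.
Q* = 393 − 2(83.5) = 226.

P* = 83.5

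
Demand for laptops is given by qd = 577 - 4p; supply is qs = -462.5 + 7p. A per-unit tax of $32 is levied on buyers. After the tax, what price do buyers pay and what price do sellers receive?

Buyers pay 2527/22, sellers receive 1823/22

Pre-tax equilibrium: p* = 94.5, q* = 199.
Tax on buyers shifts demand to qd = 577 − 4(p + 32) = 449 - 4p.
449 - 4p = -462.5 + 7p gives seller price ps = 1823/22; buyers pay pb = 1823/22 + 32 = 2527/22.
New quantity: q = 577 − 4(2527/22) = 1293/11.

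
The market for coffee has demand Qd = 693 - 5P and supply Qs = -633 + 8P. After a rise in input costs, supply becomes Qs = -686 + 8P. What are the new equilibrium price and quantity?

Original equilibrium: P* = 102, Q* = 183.
New equilibrium: 693 - 5P = -686 + 8P, so 1379 = 13P and P' = 1379/13; Q' = 693 − 5(1379/13) = 2114/13.

P' = 1379/13, Q' = 2114/13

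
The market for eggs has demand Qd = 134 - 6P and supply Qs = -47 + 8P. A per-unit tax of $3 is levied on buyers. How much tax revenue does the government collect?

Pre-tax equilibrium: P* = 181/14, Q* = 395/7.
Tax on buyers shifts demand to Qd = 134 − 6(P + 3) = 116 - 6P.
116 - 6P = -47 + 8P gives seller price Ps = 163/14; buyers pay Pb = 163/14 + 3 = 205/14.
New quantity: Q = 134 − 6(205/14) = 323/7.
Revenue = 3 × 323/7 = 969/7.

Tax revenue = 969/7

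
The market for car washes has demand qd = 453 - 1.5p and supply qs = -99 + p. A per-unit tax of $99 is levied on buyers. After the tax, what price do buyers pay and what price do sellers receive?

Pre-tax equilibrium: p* = 220.8, q* = 121.8.
Tax on buyers shifts demand to qd = 453 − 1.5(p + 99) = 304.5 - 1.5p.
304.5 - 1.5p = -99 + p gives seller price ps = 161.4; buyers pay pb = 161.4 + 99 = 260.4.
New quantity: q = 453 − 1.5(260.4) = 62.4.

Buyers pay $260.4, sellers receive $161.4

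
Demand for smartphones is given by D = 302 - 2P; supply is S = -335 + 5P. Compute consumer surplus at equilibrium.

Equilibrium: 302 - 2P = -335 + 5P gives P* = 91, Q* = 120.
Demand choke price (D = 0): P = 151.
CS = ½(151 − 91)(120) = 3600.

Consumer surplus = 3600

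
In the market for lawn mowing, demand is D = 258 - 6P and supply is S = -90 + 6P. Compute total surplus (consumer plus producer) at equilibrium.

Total surplus = 1176

Equilibrium: 258 - 6P = -90 + 6P gives P* = 29, Q* = 84.
Demand choke price: P = 43; supply starts at P = 15.
CS = ½(43 − 29)(84) = 588; PS = ½(29 − 15)(84) = 588.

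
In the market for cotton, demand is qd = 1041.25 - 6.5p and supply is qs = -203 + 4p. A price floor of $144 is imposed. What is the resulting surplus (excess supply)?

Surplus = 267.75

Equilibrium price would be p* = 118.5, so the floor at 144 binds.
At p = 144: qd = 105.25, qs = 373.
Surplus = 373 − 105.25 = 267.75.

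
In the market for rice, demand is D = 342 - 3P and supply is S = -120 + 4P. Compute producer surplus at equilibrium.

Producer surplus = 2592

Equilibrium: 342 - 3P = -120 + 4P gives P* = 66, Q* = 144.
Supply starts at P = 30 (where S = 0).
PS = ½(66 − 30)(144) = 2592.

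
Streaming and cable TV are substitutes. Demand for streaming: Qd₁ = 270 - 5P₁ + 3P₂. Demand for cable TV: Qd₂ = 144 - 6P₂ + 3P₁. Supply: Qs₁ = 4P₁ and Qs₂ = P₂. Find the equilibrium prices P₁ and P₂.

P₁ = 43, P₂ = 39

Market 1: 270 - 5P₁ + 3P₂ = 4P₁ → 9P₁ - 3P₂ = 270.
Market 2: 7P₂ - 3P₁ = 144.
Eliminating P₂: 7×(1) + 3×(2) gives 54P₁ = 2322, so P₁ = 43.
Back-substitute into (2): P₂ = (144 + 3×43) / 7 = 39.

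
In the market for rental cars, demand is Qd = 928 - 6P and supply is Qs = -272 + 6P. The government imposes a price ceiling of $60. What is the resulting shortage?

Equilibrium price would be P* = 100, so the ceiling at 60 binds.
At P = 60: Qd = 928 − 6(60) = 568, Qs = -272 + 6(60) = 88.
Shortage = 568 − 88 = 480.

Shortage = 480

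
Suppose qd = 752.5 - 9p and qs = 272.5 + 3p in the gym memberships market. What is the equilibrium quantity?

q* = 392.5

Set qd = qs: 752.5 - 9p = 272.5 + 3p.
480 = 12p, so p* = 40.
q* = 752.5 − 9(40) = 392.5.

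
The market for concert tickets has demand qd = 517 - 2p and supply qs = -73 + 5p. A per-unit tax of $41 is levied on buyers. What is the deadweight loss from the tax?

Pre-tax equilibrium: p* = 590/7, q* = 2439/7.
Tax on buyers shifts demand to qd = 517 − 2(p + 41) = 435 - 2p.
435 - 2p = -73 + 5p gives seller price ps = 508/7; buyers pay pb = 508/7 + 41 = 795/7.
New quantity: q = 517 − 2(795/7) = 2029/7.
DWL = ½ × 41 × (2439/7 − 2029/7) = 8405/7.

Deadweight loss = 8405/7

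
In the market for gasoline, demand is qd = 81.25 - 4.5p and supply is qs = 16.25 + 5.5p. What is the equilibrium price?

p* = 6.5

Set qd = qs: 81.25 - 4.5p = 16.25 + 5.5p.
65 = 10p, so p* = 6.5.
q* = 81.25 − 4.5(6.5) = 52.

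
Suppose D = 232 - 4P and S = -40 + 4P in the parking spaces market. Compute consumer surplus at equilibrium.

Consumer surplus = 1152

Equilibrium: 232 - 4P = -40 + 4P gives P* = 34, Q* = 96.
Demand choke price (D = 0): P = 58.
CS = ½(58 − 34)(96) = 1152.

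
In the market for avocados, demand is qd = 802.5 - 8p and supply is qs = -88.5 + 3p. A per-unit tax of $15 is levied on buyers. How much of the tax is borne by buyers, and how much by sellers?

Buyers bear 45/11, sellers bear 120/11

Pre-tax equilibrium: p* = 81, q* = 154.5.
Tax on buyers shifts demand to qd = 802.5 − 8(p + 15) = 682.5 - 8p.
682.5 - 8p = -88.5 + 3p gives seller price ps = 771/11; buyers pay pb = 771/11 + 15 = 936/11.
New quantity: q = 802.5 − 8(936/11) = 2679/22.
Buyer burden = 936/11 − 81 = 45/11; seller burden = 81 − 771/11 = 120/11.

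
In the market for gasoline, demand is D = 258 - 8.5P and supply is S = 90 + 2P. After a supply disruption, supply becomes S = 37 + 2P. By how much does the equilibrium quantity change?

Original equilibrium: P* = 16, Q* = 122.
New equilibrium: 258 - 8.5P = 37 + 2P, so 221 = 10.5P and P' = 442/21; Q' = 258 − 8.5(442/21) = 1661/21.
Change in quantity: 1661/21 − 122 = -901/21.

ΔQ = -901/21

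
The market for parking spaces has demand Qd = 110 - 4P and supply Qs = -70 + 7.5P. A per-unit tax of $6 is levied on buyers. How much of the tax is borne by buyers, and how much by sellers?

Pre-tax equilibrium: P* = 360/23, Q* = 1090/23.
Tax on buyers shifts demand to Qd = 110 − 4(P + 6) = 86 - 4P.
86 - 4P = -70 + 7.5P gives seller price Ps = 312/23; buyers pay Pb = 312/23 + 6 = 450/23.
New quantity: Q = 110 − 4(450/23) = 730/23.
Buyer burden = 450/23 − 360/23 = 90/23; seller burden = 360/23 − 312/23 = 48/23.

Buyers bear 90/23, sellers bear 48/23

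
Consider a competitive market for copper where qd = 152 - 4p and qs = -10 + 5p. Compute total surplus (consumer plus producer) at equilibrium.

Total surplus = 1440

Equilibrium: 152 - 4p = -10 + 5p gives p* = 18, q* = 80.
Demand choke price: p = 38; supply starts at p = 2.
CS = ½(38 − 18)(80) = 800; PS = ½(18 − 2)(80) = 640.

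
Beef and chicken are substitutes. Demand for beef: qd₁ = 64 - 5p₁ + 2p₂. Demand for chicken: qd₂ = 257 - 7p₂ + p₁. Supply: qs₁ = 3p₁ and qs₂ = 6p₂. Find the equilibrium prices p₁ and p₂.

p₁ = 673/51, p₂ = 1060/51

Market 1: 64 - 5p₁ + 2p₂ = 3p₁ → 8p₁ - 2p₂ = 64.
Market 2: 13p₂ - p₁ = 257.
Eliminating p₂: 13×(1) + 2×(2) gives 102p₁ = 1346, so p₁ = 673/51.
Back-substitute into (2): p₂ = (257 + 1×673/51) / 13 = 1060/51.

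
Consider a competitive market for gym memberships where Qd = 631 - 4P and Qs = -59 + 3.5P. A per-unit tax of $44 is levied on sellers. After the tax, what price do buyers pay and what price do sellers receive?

Pre-tax equilibrium: P* = 92, Q* = 263.
Tax on sellers shifts supply to Qs = -59 + 3.5(P − 44) = -213 + 3.5P.
631 - 4P = -213 + 3.5P gives buyer price Pb = 1688/15; sellers receive Ps = 1688/15 − 44 = 1028/15.
New quantity: Q = 631 − 4(1688/15) = 2713/15.

Buyers pay 1688/15, sellers receive 1028/15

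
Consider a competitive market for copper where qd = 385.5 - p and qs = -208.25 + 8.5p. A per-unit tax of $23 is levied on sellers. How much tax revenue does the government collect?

Tax revenue = 132158/19

Pre-tax equilibrium: p* = 62.5, q* = 323.
Tax on sellers shifts supply to qs = -208.25 + 8.5(p − 23) = -403.75 + 8.5p.
385.5 - p = -403.75 + 8.5p gives buyer price pb = 3157/38; sellers receive ps = 3157/38 − 23 = 2283/38.
New quantity: q = 385.5 − 1(3157/38) = 5746/19.
Revenue = 23 × 5746/19 = 132158/19.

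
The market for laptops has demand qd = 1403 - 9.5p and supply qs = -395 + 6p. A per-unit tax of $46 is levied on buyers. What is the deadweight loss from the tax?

Deadweight loss = 120612/31

Pre-tax equilibrium: p* = 116, q* = 301.
Tax on buyers shifts demand to qd = 1403 − 9.5(p + 46) = 966 - 9.5p.
966 - 9.5p = -395 + 6p gives seller price ps = 2722/31; buyers pay pb = 2722/31 + 46 = 4148/31.
New quantity: q = 1403 − 9.5(4148/31) = 4087/31.
DWL = ½ × 46 × (301 − 4087/31) = 120612/31.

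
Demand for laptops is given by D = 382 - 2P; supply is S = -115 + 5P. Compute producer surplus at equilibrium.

Equilibrium: 382 - 2P = -115 + 5P gives P* = 71, Q* = 240.
Supply starts at P = 23 (where S = 0).
PS = ½(71 − 23)(240) = 5760.

Producer surplus = 5760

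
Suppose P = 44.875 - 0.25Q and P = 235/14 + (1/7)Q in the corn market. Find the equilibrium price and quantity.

P* = 27, Q* = 71.5

Set the two price expressions equal: 44.875 - 0.25Q = 235/14 + (1/7)Q.
1573/56 = (11/28)Q, so Q* = 71.5.
P* = 44.875 − (0.25)(71.5) = 27.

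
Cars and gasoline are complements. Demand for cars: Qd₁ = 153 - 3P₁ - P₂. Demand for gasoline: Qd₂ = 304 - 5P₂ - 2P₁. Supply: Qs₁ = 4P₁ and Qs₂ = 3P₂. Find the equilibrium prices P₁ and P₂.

P₁ = 460/27, P₂ = 911/27

Market 1: 153 - 3P₁ - P₂ = 4P₁ → 7P₁ + P₂ = 153.
Market 2: 8P₂ + 2P₁ = 304.
Eliminating P₂: 8×(1) − 1×(2) gives 54P₁ = 920, so P₁ = 460/27.
Back-substitute into (2): P₂ = (304 − 2×460/27) / 8 = 911/27.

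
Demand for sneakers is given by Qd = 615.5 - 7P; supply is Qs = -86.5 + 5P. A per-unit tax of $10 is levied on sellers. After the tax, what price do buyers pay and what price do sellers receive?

Pre-tax equilibrium: P* = 58.5, Q* = 206.
Tax on sellers shifts supply to Qs = -86.5 + 5(P − 10) = -136.5 + 5P.
615.5 - 7P = -136.5 + 5P gives buyer price Pb = 188/3; sellers receive Ps = 188/3 − 10 = 158/3.
New quantity: Q = 615.5 − 7(188/3) = 1061/6.

Buyers pay 188/3, sellers receive 158/3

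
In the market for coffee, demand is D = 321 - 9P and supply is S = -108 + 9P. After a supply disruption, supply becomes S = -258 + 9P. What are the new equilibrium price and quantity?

P' = 193/6, Q' = 31.5

Original equilibrium: P* = 143/6, Q* = 106.5.
New equilibrium: 321 - 9P = -258 + 9P, so 579 = 18P and P' = 193/6; Q' = 321 − 9(193/6) = 31.5.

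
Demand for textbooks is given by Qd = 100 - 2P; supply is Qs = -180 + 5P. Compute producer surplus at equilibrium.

Equilibrium: 100 - 2P = -180 + 5P gives P* = 40, Q* = 20.
Supply starts at P = 36 (where Qs = 0).
PS = ½(40 − 36)(20) = 40.

Producer surplus = 40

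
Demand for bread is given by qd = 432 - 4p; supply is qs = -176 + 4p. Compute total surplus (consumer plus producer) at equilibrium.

Equilibrium: 432 - 4p = -176 + 4p gives p* = 76, q* = 128.
Demand choke price: p = 108; supply starts at p = 44.
CS = ½(108 − 76)(128) = 2048; PS = ½(76 − 44)(128) = 2048.

Total surplus = 4096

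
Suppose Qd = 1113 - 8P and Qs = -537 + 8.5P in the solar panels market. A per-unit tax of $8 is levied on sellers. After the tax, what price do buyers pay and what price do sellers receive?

Buyers pay 3436/33, sellers receive 3172/33

Pre-tax equilibrium: P* = 100, Q* = 313.
Tax on sellers shifts supply to Qs = -537 + 8.5(P − 8) = -605 + 8.5P.
1113 - 8P = -605 + 8.5P gives buyer price Pb = 3436/33; sellers receive Ps = 3436/33 − 8 = 3172/33.
New quantity: Q = 1113 − 8(3436/33) = 9241/33.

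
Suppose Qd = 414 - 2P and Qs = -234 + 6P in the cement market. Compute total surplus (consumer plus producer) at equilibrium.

Equilibrium: 414 - 2P = -234 + 6P gives P* = 81, Q* = 252.
Demand choke price: P = 207; supply starts at P = 39.
CS = ½(207 − 81)(252) = 15876; PS = ½(81 − 39)(252) = 5292.

Total surplus = 21168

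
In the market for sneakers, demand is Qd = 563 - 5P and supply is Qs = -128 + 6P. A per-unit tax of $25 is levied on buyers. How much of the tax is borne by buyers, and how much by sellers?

Buyers bear 150/11, sellers bear 125/11

Pre-tax equilibrium: P* = 691/11, Q* = 2738/11.
Tax on buyers shifts demand to Qd = 563 − 5(P + 25) = 438 - 5P.
438 - 5P = -128 + 6P gives seller price Ps = 566/11; buyers pay Pb = 566/11 + 25 = 841/11.
New quantity: Q = 563 − 5(841/11) = 1988/11.
Buyer burden = 841/11 − 691/11 = 150/11; seller burden = 691/11 − 566/11 = 125/11.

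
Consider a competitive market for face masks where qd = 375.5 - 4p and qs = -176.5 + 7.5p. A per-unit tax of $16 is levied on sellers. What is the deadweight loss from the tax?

Deadweight loss = 7680/23

Pre-tax equilibrium: p* = 48, q* = 183.5.
Tax on sellers shifts supply to qs = -176.5 + 7.5(p − 16) = -296.5 + 7.5p.
375.5 - 4p = -296.5 + 7.5p gives buyer price pb = 1344/23; sellers receive ps = 1344/23 − 16 = 976/23.
New quantity: q = 375.5 − 4(1344/23) = 6521/46.
DWL = ½ × 16 × (183.5 − 6521/46) = 7680/23.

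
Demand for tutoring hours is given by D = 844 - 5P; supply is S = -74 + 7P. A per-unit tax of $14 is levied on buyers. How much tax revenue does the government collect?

Pre-tax equilibrium: P* = 76.5, Q* = 461.5.
Tax on buyers shifts demand to D = 844 − 5(P + 14) = 774 - 5P.
774 - 5P = -74 + 7P gives seller price Ps = 212/3; buyers pay Pb = 212/3 + 14 = 254/3.
New quantity: Q = 844 − 5(254/3) = 1262/3.
Revenue = 14 × 1262/3 = 17668/3.

Tax revenue = 17668/3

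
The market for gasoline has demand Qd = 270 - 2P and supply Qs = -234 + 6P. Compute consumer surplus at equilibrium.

Consumer surplus = 5184

Equilibrium: 270 - 2P = -234 + 6P gives P* = 63, Q* = 144.
Demand choke price (Qd = 0): P = 135.
CS = ½(135 − 63)(144) = 5184.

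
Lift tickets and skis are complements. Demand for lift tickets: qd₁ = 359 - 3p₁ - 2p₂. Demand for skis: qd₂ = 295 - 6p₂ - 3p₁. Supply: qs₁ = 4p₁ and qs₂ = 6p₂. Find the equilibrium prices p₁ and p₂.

Market 1: 359 - 3p₁ - 2p₂ = 4p₁ → 7p₁ + 2p₂ = 359.
Market 2: 12p₂ + 3p₁ = 295.
Eliminating p₂: 12×(1) − 2×(2) gives 78p₁ = 3718, so p₁ = 143/3.
Back-substitute into (2): p₂ = (295 − 3×143/3) / 12 = 38/3.

p₁ = 143/3, p₂ = 38/3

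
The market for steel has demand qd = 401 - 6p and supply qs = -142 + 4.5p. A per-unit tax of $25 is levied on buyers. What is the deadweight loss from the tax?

Pre-tax equilibrium: p* = 362/7, q* = 635/7.
Tax on buyers shifts demand to qd = 401 − 6(p + 25) = 251 - 6p.
251 - 6p = -142 + 4.5p gives seller price ps = 262/7; buyers pay pb = 262/7 + 25 = 437/7.
New quantity: q = 401 − 6(437/7) = 185/7.
DWL = ½ × 25 × (635/7 − 185/7) = 5625/7.

Deadweight loss = 5625/7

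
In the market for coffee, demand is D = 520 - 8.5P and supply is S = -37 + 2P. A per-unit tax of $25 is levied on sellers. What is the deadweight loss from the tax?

Pre-tax equilibrium: P* = 1114/21, Q* = 1451/21.
Tax on sellers shifts supply to S = -37 + 2(P − 25) = -87 + 2P.
520 - 8.5P = -87 + 2P gives buyer price Pb = 1214/21; sellers receive Ps = 1214/21 − 25 = 689/21.
New quantity: Q = 520 − 8.5(1214/21) = 601/21.
DWL = ½ × 25 × (1451/21 − 601/21) = 10625/21.

Deadweight loss = 10625/21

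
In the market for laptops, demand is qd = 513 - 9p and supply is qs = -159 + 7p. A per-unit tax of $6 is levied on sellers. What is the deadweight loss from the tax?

Pre-tax equilibrium: p* = 42, q* = 135.
Tax on sellers shifts supply to qs = -159 + 7(p − 6) = -201 + 7p.
513 - 9p = -201 + 7p gives buyer price pb = 44.625; sellers receive ps = 44.625 − 6 = 38.625.
New quantity: q = 513 − 9(44.625) = 111.375.
DWL = ½ × 6 × (135 − 111.375) = 70.875.

Deadweight loss = 70.875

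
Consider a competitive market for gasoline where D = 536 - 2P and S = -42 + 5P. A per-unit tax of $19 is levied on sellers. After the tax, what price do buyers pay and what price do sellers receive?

Pre-tax equilibrium: P* = 578/7, Q* = 2596/7.
Tax on sellers shifts supply to S = -42 + 5(P − 19) = -137 + 5P.
536 - 2P = -137 + 5P gives buyer price Pb = 673/7; sellers receive Ps = 673/7 − 19 = 540/7.
New quantity: Q = 536 − 2(673/7) = 2406/7.

Buyers pay 673/7, sellers receive 540/7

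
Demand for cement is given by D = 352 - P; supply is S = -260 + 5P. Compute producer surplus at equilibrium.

Producer surplus = 6250

Equilibrium: 352 - P = -260 + 5P gives P* = 102, Q* = 250.
Supply starts at P = 52 (where S = 0).
PS = ½(102 − 52)(250) = 6250.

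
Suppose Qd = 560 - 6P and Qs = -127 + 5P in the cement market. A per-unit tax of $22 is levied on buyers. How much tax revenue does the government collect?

Pre-tax equilibrium: P* = 687/11, Q* = 2038/11.
Tax on buyers shifts demand to Qd = 560 − 6(P + 22) = 428 - 6P.
428 - 6P = -127 + 5P gives seller price Ps = 555/11; buyers pay Pb = 555/11 + 22 = 797/11.
New quantity: Q = 560 − 6(797/11) = 1378/11.
Revenue = 22 × 1378/11 = 2756.

Tax revenue = 2756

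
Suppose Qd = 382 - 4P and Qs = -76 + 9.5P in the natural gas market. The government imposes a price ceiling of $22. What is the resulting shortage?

Shortage = 161

Equilibrium price would be P* = 916/27, so the ceiling at 22 binds.
At P = 22: Qd = 382 − 4(22) = 294, Qs = -76 + 9.5(22) = 133.
Shortage = 294 − 133 = 161.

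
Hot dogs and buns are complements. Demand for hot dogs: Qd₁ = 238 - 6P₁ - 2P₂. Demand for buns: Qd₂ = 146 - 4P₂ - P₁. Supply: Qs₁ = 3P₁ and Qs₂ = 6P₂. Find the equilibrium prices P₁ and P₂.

Market 1: 238 - 6P₁ - 2P₂ = 3P₁ → 9P₁ + 2P₂ = 238.
Market 2: 10P₂ + P₁ = 146.
Eliminating P₂: 10×(1) − 2×(2) gives 88P₁ = 2088, so P₁ = 261/11.
Back-substitute into (2): P₂ = (146 − 1×261/11) / 10 = 269/22.

P₁ = 261/11, P₂ = 269/22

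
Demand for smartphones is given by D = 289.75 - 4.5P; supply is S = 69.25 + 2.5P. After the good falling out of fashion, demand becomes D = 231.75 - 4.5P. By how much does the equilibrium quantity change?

ΔQ = -145/7

Original equilibrium: P* = 31.5, Q* = 148.
New equilibrium: 231.75 - 4.5P = 69.25 + 2.5P, so 162.5 = 7P and P' = 325/14; Q' = 231.75 − 4.5(325/14) = 891/7.
Change in quantity: 891/7 − 148 = -145/7.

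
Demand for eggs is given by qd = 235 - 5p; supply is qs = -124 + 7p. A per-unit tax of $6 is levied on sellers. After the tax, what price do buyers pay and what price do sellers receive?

Pre-tax equilibrium: p* = 359/12, q* = 1025/12.
Tax on sellers shifts supply to qs = -124 + 7(p − 6) = -166 + 7p.
235 - 5p = -166 + 7p gives buyer price pb = 401/12; sellers receive ps = 401/12 − 6 = 329/12.
New quantity: q = 235 − 5(401/12) = 815/12.

Buyers pay 401/12, sellers receive 329/12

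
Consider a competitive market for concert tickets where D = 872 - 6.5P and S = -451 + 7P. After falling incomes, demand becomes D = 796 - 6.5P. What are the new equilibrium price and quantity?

Original equilibrium: P* = 98, Q* = 235.
New equilibrium: 796 - 6.5P = -451 + 7P, so 1247 = 13.5P and P' = 2494/27; Q' = 796 − 6.5(2494/27) = 5281/27.

P' = 2494/27, Q' = 5281/27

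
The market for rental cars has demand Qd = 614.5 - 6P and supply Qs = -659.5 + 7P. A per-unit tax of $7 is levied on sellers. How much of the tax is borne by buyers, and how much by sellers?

Buyers bear 49/13, sellers bear 42/13

Pre-tax equilibrium: P* = 98, Q* = 26.5.
Tax on sellers shifts supply to Qs = -659.5 + 7(P − 7) = -708.5 + 7P.
614.5 - 6P = -708.5 + 7P gives buyer price Pb = 1323/13; sellers receive Ps = 1323/13 − 7 = 1232/13.
New quantity: Q = 614.5 − 6(1323/13) = 101/26.
Buyer burden = 1323/13 − 98 = 49/13; seller burden = 98 − 1232/13 = 42/13.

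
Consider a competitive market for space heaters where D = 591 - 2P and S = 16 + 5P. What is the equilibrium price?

P* = 575/7

Set D = S: 591 - 2P = 16 + 5P.
575 = 7P, so P* = 575/7.
Q* = 591 − 2(575/7) = 2987/7.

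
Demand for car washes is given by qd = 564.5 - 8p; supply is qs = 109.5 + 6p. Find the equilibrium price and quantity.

Set qd = qs: 564.5 - 8p = 109.5 + 6p.
455 = 14p, so p* = 32.5.
q* = 564.5 − 8(32.5) = 304.5.

p* = 32.5, q* = 304.5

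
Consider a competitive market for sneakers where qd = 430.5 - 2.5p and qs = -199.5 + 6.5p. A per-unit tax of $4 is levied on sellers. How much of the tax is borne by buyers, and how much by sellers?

Pre-tax equilibrium: p* = 70, q* = 255.5.
Tax on sellers shifts supply to qs = -199.5 + 6.5(p − 4) = -225.5 + 6.5p.
430.5 - 2.5p = -225.5 + 6.5p gives buyer price pb = 656/9; sellers receive ps = 656/9 − 4 = 620/9.
New quantity: q = 430.5 − 2.5(656/9) = 4469/18.
Buyer burden = 656/9 − 70 = 26/9; seller burden = 70 − 620/9 = 10/9.

Buyers bear 26/9, sellers bear 10/9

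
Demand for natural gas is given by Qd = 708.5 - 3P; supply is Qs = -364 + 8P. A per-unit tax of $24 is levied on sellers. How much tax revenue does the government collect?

Tax revenue = 96000/11

Pre-tax equilibrium: P* = 97.5, Q* = 416.
Tax on sellers shifts supply to Qs = -364 + 8(P − 24) = -556 + 8P.
708.5 - 3P = -556 + 8P gives buyer price Pb = 2529/22; sellers receive Ps = 2529/22 − 24 = 2001/22.
New quantity: Q = 708.5 − 3(2529/22) = 4000/11.
Revenue = 24 × 4000/11 = 96000/11.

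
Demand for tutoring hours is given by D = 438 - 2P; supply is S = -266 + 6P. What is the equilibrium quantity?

Q* = 262

Set D = S: 438 - 2P = -266 + 6P.
704 = 8P, so P* = 88.
Q* = 438 − 2(88) = 262.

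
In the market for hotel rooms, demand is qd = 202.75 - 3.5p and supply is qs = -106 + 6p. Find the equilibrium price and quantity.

Set qd = qs: 202.75 - 3.5p = -106 + 6p.
308.75 = 9.5p, so p* = 32.5.
q* = 202.75 − 3.5(32.5) = 89.

p* = 32.5, q* = 89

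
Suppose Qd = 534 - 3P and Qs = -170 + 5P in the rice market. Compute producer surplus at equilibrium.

Producer surplus = 7290

Equilibrium: 534 - 3P = -170 + 5P gives P* = 88, Q* = 270.
Supply starts at P = 34 (where Qs = 0).
PS = ½(88 − 34)(270) = 7290.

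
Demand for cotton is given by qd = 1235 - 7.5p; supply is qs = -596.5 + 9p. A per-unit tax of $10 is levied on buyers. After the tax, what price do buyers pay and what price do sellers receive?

Pre-tax equilibrium: p* = 111, q* = 402.5.
Tax on buyers shifts demand to qd = 1235 − 7.5(p + 10) = 1160 - 7.5p.
1160 - 7.5p = -596.5 + 9p gives seller price ps = 1171/11; buyers pay pb = 1171/11 + 10 = 1281/11.
New quantity: q = 1235 − 7.5(1281/11) = 7955/22.

Buyers pay 1281/11, sellers receive 1171/11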